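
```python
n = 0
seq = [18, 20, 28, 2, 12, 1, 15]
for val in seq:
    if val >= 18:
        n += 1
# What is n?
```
Trace:
  n=0
  n=1, val=18
  n=2, val=20
  n=3, val=28
  n=3, val=2
  n=3, val=12
  n=3, val=1
  n=3, val=15

Final answer: 3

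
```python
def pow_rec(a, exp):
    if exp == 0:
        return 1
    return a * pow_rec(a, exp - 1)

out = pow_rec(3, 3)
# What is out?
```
Call trace:
pow_rec(a=3, exp=3)
  pow_rec(a=3, exp=2)
    pow_rec(a=3, exp=1)
      pow_rec(a=3, exp=0)
      -> return 1
    -> return 3
  -> return 9
-> return 27

Final answer: 27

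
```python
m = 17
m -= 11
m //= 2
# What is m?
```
Trace:
  m=17
  m=6
  m=3

Final answer: 3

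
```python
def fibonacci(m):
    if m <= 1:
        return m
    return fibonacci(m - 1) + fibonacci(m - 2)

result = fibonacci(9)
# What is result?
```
Call trace (a repeated sub-call is expanded the first time; later identical calls just restate its return value):
fibonacci(m=9)
  fibonacci(m=8)
    fibonacci(m=7)
      fibonacci(m=6)
        fibonacci(m=5)
          fibonacci(m=4)
            fibonacci(m=3)
              fibonacci(m=2)
                fibonacci(m=1)
                -> return 1
                fibonacci(m=0)
                -> return 0
              -> return 1
              fibonacci(m=1)
              -> return 1
            -> return 2
            fibonacci(m=2) -> return 1  (same call as traced above)
          -> return 3
          fibonacci(m=3) -> return 2  (same call as traced above)
        -> return 5
        fibonacci(m=4) -> return 3  (same call as traced above)
      -> return 8
      fibonacci(m=5) -> return 5  (same call as traced above)
    -> return 13
    fibonacci(m=6) -> return 8  (same call as traced above)
  -> return 21
  fibonacci(m=7) -> return 13  (same call as traced above)
-> return 34

Final answer: 34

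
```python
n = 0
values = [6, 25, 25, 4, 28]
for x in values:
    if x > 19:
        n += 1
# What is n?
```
Trace:
  n=0
  n=0, x=6
  n=1, x=25
  n=2, x=25
  n=2, x=4
  n=3, x=28

Final answer: 3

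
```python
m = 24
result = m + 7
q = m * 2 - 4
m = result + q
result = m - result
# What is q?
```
Trace:
  m=24
  m=24, result=31
  m=24, result=31, q=44
  m=75, result=31, q=44
  m=75, result=44, q=44

Final answer: 44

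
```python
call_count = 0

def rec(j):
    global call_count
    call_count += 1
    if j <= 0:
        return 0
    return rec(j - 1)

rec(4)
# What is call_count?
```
Call trace:
rec(j=4)
  rec(j=3)
    rec(j=2)
      rec(j=1)
        rec(j=0)
        -> return 0
      -> return 0
    -> return 0
  -> return 0
-> return 0

call_count is incremented once per call. rec is entered once for each j = 4, 3, 2, 1, 0 (the j <= 0 call returns without recursing), i.e. 4 + 1 calls.
call_count = 5

Final answer: 5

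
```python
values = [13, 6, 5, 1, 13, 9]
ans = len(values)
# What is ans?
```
Trace:
  values=[13, 6, 5, 1, 13, 9]
  values=[13, 6, 5, 1, 13, 9], ans=6

Final answer: 6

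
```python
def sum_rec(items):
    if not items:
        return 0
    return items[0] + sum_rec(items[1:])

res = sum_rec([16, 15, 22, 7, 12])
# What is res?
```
Call trace:
sum_rec(items=[16, 15, 22, 7, 12])
  sum_rec(items=[15, 22, 7, 12])
    sum_rec(items=[22, 7, 12])
      sum_rec(items=[7, 12])
        sum_rec(items=[12])
          sum_rec(items=[])
          -> return 0
        -> return 12
      -> return 19
    -> return 41
  -> return 56
-> return 72

Final answer: 72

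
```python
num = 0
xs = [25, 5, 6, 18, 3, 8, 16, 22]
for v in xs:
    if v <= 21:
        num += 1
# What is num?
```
Trace:
  num=0
  num=0, v=25
  num=1, v=5
  num=2, v=6
  num=3, v=18
  num=4, v=3
  num=5, v=8
  num=6, v=16
  num=6, v=22

Final answer: 6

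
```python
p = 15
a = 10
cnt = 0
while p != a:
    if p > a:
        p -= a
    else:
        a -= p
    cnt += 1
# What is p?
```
Trace:
  p=15
  p=15, a=10
  p=15, a=10, cnt=0
  p=5, a=10, cnt=1
  p=5, a=5, cnt=2

Final answer: 5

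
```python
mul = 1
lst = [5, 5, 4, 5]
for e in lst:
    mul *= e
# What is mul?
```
Trace:
  mul=1
  mul=5, e=5
  mul=25, e=5
  mul=100, e=4
  mul=500, e=5

Final answer: 500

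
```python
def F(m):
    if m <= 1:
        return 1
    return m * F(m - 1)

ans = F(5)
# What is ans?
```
Call trace:
F(m=5)
  F(m=4)
    F(m=3)
      F(m=2)
        F(m=1)
        -> return 1
      -> return 2
    -> return 6
  -> return 24
-> return 120

Final answer: 120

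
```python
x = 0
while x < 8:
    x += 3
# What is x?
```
Trace:
  x=0
  x=3
  x=6
  x=9

Final answer: 9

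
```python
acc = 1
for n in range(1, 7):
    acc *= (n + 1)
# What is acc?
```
Trace:
  acc=1
  acc=2, n=1
  acc=6, n=2
  acc=24, n=3
  acc=120, n=4
  acc=720, n=5
  acc=5040, n=6

Final answer: 5040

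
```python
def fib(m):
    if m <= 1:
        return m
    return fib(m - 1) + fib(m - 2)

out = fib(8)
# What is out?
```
Call trace (a repeated sub-call is expanded the first time; later identical calls just restate its return value):
fib(m=8)
  fib(m=7)
    fib(m=6)
      fib(m=5)
        fib(m=4)
          fib(m=3)
            fib(m=2)
              fib(m=1)
              -> return 1
              fib(m=0)
              -> return 0
            -> return 1
            fib(m=1)
            -> return 1
          -> return 2
          fib(m=2) -> return 1  (same call as traced above)
        -> return 3
        fib(m=3) -> return 2  (same call as traced above)
      -> return 5
      fib(m=4) -> return 3  (same call as traced above)
    -> return 8
    fib(m=5) -> return 5  (same call as traced above)
  -> return 13
  fib(m=6) -> return 8  (same call as traced above)
-> return 21

Final answer: 21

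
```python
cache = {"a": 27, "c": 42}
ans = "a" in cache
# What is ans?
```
Trace:
  cache={'a': 27, 'c': 42}
  cache={'a': 27, 'c': 42}, ans=True

Final answer: True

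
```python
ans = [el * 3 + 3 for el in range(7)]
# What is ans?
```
Trace:
  el=0
  el=1
  el=2
  el=3
  el=4
  el=5
  el=6
  ans=[3, 6, 9, 12, 15, 18, 21]

Final answer: [3, 6, 9, 12, 15, 18, 21]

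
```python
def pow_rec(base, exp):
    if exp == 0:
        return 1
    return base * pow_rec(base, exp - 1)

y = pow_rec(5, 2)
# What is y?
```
Call trace:
pow_rec(base=5, exp=2)
  pow_rec(base=5, exp=1)
    pow_rec(base=5, exp=0)
    -> return 1
  -> return 5
-> return 25

Final answer: 25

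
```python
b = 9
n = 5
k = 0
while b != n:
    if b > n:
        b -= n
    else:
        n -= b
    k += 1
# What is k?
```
Trace:
  b=9
  b=9, n=5
  b=9, n=5, k=0
  b=4, n=5, k=1
  b=4, n=1, k=2
  b=3, n=1, k=3
  b=2, n=1, k=4
  b=1, n=1, k=5

Final answer: 5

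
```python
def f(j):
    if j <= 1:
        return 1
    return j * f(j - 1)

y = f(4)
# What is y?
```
Call trace:
f(j=4)
  f(j=3)
    f(j=2)
      f(j=1)
      -> return 1
    -> return 2
  -> return 6
-> return 24

Final answer: 24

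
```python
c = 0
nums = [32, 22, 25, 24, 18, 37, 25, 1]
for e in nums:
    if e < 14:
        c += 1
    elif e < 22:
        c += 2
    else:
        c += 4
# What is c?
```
Trace:
  c=0
  c=4, e=32
  c=8, e=22
  c=12, e=25
  c=16, e=24
  c=18, e=18
  c=22, e=37
  c=26, e=25
  c=27, e=1

Final answer: 27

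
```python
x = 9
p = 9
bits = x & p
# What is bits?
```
Trace:
  x=9
  x=9, p=9
  x=9, p=9, bits=9

Final answer: 9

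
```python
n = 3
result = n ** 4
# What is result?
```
Trace:
  n=3
  n=3, result=81

Final answer: 81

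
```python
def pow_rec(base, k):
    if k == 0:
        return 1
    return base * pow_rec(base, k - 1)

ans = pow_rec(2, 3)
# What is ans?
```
Call trace:
pow_rec(base=2, k=3)
  pow_rec(base=2, k=2)
    pow_rec(base=2, k=1)
      pow_rec(base=2, k=0)
      -> return 1
    -> return 2
  -> return 4
-> return 8

Final answer: 8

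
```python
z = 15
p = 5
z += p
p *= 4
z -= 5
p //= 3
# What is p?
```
Trace:
  z=15
  z=15, p=5
  z=20, p=5
  z=20, p=20
  z=15, p=20
  z=15, p=6

Final answer: 6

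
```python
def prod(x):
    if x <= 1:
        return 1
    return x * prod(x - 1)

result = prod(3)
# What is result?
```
Call trace:
prod(x=3)
  prod(x=2)
    prod(x=1)
    -> return 1
  -> return 2
-> return 6

Final answer: 6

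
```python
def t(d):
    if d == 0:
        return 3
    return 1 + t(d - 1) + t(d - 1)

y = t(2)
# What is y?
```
Call trace (a repeated sub-call is expanded the first time; later identical calls just restate its return value):
t(d=2)
  t(d=1)
    t(d=0)
    -> return 3
    t(d=0)
    -> return 3
  -> return 7
  t(d=1) -> return 7  (same call as traced above)
-> return 15

Final answer: 15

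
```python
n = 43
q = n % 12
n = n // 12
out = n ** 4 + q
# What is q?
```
Trace:
  n=43
  n=43, q=7
  n=3, q=7
  n=3, q=7, out=88

Final answer: 7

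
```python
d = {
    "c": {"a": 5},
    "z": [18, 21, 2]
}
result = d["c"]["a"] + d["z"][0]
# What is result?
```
Trace:
  d={'c': {'a': 5}, 'z': [18, 21, 2]}
  d={'c': {'a': 5}, 'z': [18, 21, 2]}, result=23

Final answer: 23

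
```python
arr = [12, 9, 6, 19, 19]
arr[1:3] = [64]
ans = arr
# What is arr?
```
Trace:
  arr=[12, 9, 6, 19, 19]
  arr=[12, 64, 19, 19]
  arr=[12, 64, 19, 19], ans=[12, 64, 19, 19]

Final answer: [12, 64, 19, 19]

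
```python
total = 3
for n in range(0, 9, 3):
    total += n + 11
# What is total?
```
Trace:
  total=3
  total=14, n=0
  total=28, n=3
  total=45, n=6

Final answer: 45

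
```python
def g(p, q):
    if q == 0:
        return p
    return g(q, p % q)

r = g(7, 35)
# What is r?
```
Call trace:
g(p=7, q=35)
  g(p=35, q=7)
    g(p=7, q=0)
    -> return 7
  -> return 7
-> return 7

Final answer: 7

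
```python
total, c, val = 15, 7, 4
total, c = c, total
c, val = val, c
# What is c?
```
Trace:
  total=15, c=7, val=4
  total=7, c=15, val=4
  total=7, c=4, val=15

Final answer: 4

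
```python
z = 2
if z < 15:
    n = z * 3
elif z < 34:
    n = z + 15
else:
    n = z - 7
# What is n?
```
Trace:
  z=2
  z=2, n=6

Final answer: 6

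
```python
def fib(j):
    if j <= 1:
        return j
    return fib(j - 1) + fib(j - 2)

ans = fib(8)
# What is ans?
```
Call trace (a repeated sub-call is expanded the first time; later identical calls just restate its return value):
fib(j=8)
  fib(j=7)
    fib(j=6)
      fib(j=5)
        fib(j=4)
          fib(j=3)
            fib(j=2)
              fib(j=1)
              -> return 1
              fib(j=0)
              -> return 0
            -> return 1
            fib(j=1)
            -> return 1
          -> return 2
          fib(j=2) -> return 1  (same call as traced above)
        -> return 3
        fib(j=3) -> return 2  (same call as traced above)
      -> return 5
      fib(j=4) -> return 3  (same call as traced above)
    -> return 8
    fib(j=5) -> return 5  (same call as traced above)
  -> return 13
  fib(j=6) -> return 8  (same call as traced above)
-> return 21

Final answer: 21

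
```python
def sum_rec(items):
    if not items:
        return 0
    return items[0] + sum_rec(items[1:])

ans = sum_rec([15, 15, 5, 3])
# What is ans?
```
Call trace:
sum_rec(items=[15, 15, 5, 3])
  sum_rec(items=[15, 5, 3])
    sum_rec(items=[5, 3])
      sum_rec(items=[3])
        sum_rec(items=[])
        -> return 0
      -> return 3
    -> return 8
  -> return 23
-> return 38

Final answer: 38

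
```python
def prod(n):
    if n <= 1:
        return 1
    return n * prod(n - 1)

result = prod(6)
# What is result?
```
Call trace:
prod(n=6)
  prod(n=5)
    prod(n=4)
      prod(n=3)
        prod(n=2)
          prod(n=1)
          -> return 1
        -> return 2
      -> return 6
    -> return 24
  -> return 120
-> return 720

Final answer: 720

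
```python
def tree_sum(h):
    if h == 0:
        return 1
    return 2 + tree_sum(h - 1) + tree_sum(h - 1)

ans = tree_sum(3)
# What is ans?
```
Call trace (a repeated sub-call is expanded the first time; later identical calls just restate its return value):
tree_sum(h=3)
  tree_sum(h=2)
    tree_sum(h=1)
      tree_sum(h=0)
      -> return 1
      tree_sum(h=0)
      -> return 1
    -> return 4
    tree_sum(h=1) -> return 4  (same call as traced above)
  -> return 10
  tree_sum(h=2) -> return 10  (same call as traced above)
-> return 22

Final answer: 22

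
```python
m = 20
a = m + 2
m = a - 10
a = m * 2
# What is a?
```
Trace:
  m=20
  m=20, a=22
  m=12, a=22
  m=12, a=24

Final answer: 24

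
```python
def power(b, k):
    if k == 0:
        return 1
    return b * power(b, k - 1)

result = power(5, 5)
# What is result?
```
Call trace:
power(b=5, k=5)
  power(b=5, k=4)
    power(b=5, k=3)
      power(b=5, k=2)
        power(b=5, k=1)
          power(b=5, k=0)
          -> return 1
        -> return 5
      -> return 25
    -> return 125
  -> return 625
-> return 3125

Final answer: 3125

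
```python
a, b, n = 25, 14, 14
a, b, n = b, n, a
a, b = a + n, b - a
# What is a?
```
Trace:
  a=25, b=14, n=14
  a=14, b=14, n=25
  a=39, b=0, n=25

Final answer: 39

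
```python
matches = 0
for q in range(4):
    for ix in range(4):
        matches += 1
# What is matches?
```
Trace:
  matches=0
  matches=1, q=0, ix=0
  matches=2, q=0, ix=1
  matches=3, q=0, ix=2
  matches=4, q=0, ix=3
  matches=5, q=1, ix=0
  matches=6, q=1, ix=1
  matches=7, q=1, ix=2
  matches=8, q=1, ix=3
  matches=9, q=2, ix=0
  matches=10, q=2, ix=1
  matches=11, q=2, ix=2
  matches=12, q=2, ix=3
  matches=13, q=3, ix=0
  matches=14, q=3, ix=1
  matches=15, q=3, ix=2
  matches=16, q=3, ix=3

Final answer: 16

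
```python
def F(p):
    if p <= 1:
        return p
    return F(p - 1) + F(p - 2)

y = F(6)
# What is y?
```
Call trace (a repeated sub-call is expanded the first time; later identical calls just restate its return value):
F(p=6)
  F(p=5)
    F(p=4)
      F(p=3)
        F(p=2)
          F(p=1)
          -> return 1
          F(p=0)
          -> return 0
        -> return 1
        F(p=1)
        -> return 1
      -> return 2
      F(p=2) -> return 1  (same call as traced above)
    -> return 3
    F(p=3) -> return 2  (same call as traced above)
  -> return 5
  F(p=4) -> return 3  (same call as traced above)
-> return 8

Final answer: 8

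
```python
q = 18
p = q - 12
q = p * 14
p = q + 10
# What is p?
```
Trace:
  q=18
  q=18, p=6
  q=84, p=6
  q=84, p=94

Final answer: 94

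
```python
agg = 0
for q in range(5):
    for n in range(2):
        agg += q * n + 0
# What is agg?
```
Trace:
  agg=0
  agg=0, q=0, n=0
  agg=0, q=0, n=1
  agg=0, q=1, n=0
  agg=1, q=1, n=1
  agg=1, q=2, n=0
  agg=3, q=2, n=1
  agg=3, q=3, n=0
  agg=6, q=3, n=1
  agg=6, q=4, n=0
  agg=10, q=4, n=1

Final answer: 10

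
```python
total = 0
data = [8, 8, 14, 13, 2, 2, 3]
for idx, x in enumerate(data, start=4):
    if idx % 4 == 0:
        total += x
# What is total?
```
Trace:
  total=0
  total=8, idx=4, x=8
  total=8, idx=5, x=8
  total=8, idx=6, x=14
  total=8, idx=7, x=13
  total=10, idx=8, x=2
  total=10, idx=9, x=2
  total=10, idx=10, x=3

Final answer: 10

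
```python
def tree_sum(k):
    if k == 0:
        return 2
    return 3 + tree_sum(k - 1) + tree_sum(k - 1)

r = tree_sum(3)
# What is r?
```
Call trace (a repeated sub-call is expanded the first time; later identical calls just restate its return value):
tree_sum(k=3)
  tree_sum(k=2)
    tree_sum(k=1)
      tree_sum(k=0)
      -> return 2
      tree_sum(k=0)
      -> return 2
    -> return 7
    tree_sum(k=1) -> return 7  (same call as traced above)
  -> return 17
  tree_sum(k=2) -> return 17  (same call as traced above)
-> return 37

Final answer: 37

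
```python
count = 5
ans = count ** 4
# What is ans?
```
Trace:
  count=5
  count=5, ans=625

Final answer: 625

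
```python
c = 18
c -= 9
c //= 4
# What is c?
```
Trace:
  c=18
  c=9
  c=2

Final answer: 2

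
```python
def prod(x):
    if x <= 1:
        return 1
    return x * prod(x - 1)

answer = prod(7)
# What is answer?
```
Call trace:
prod(x=7)
  prod(x=6)
    prod(x=5)
      prod(x=4)
        prod(x=3)
          prod(x=2)
            prod(x=1)
            -> return 1
          -> return 2
        -> return 6
      -> return 24
    -> return 120
  -> return 720
-> return 5040

Final answer: 5040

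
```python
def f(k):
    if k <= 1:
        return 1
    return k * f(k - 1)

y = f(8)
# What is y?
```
Call trace:
f(k=8)
  f(k=7)
    f(k=6)
      f(k=5)
        f(k=4)
          f(k=3)
            f(k=2)
              f(k=1)
              -> return 1
            -> return 2
          -> return 6
        -> return 24
      -> return 120
    -> return 720
  -> return 5040
-> return 40320

Final answer: 40320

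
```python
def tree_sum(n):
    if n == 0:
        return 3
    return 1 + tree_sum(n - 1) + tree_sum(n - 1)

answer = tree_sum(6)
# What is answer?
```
Call trace (a repeated sub-call is expanded the first time; later identical calls just restate its return value):
tree_sum(n=6)
  tree_sum(n=5)
    tree_sum(n=4)
      tree_sum(n=3)
        tree_sum(n=2)
          tree_sum(n=1)
            tree_sum(n=0)
            -> return 3
            tree_sum(n=0)
            -> return 3
          -> return 7
          tree_sum(n=1) -> return 7  (same call as traced above)
        -> return 15
        tree_sum(n=2) -> return 15  (same call as traced above)
      -> return 31
      tree_sum(n=3) -> return 31  (same call as traced above)
    -> return 63
    tree_sum(n=4) -> return 63  (same call as traced above)
  -> return 127
  tree_sum(n=5) -> return 127  (same call as traced above)
-> return 255

Final answer: 255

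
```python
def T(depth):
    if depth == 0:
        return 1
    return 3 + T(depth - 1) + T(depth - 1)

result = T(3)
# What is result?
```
Call trace (a repeated sub-call is expanded the first time; later identical calls just restate its return value):
T(depth=3)
  T(depth=2)
    T(depth=1)
      T(depth=0)
      -> return 1
      T(depth=0)
      -> return 1
    -> return 5
    T(depth=1) -> return 5  (same call as traced above)
  -> return 13
  T(depth=2) -> return 13  (same call as traced above)
-> return 29

Final answer: 29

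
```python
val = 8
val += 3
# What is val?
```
Trace:
  val=8
  val=11

Final answer: 11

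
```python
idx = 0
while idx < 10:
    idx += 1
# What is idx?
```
Trace:
  idx=0
  idx=1
  idx=2
  idx=3
  idx=4
  idx=5
  idx=6
  idx=7
  idx=8
  idx=9
  idx=10

Final answer: 10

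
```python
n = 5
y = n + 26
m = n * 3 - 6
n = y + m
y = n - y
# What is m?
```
Trace:
  n=5
  n=5, y=31
  n=5, y=31, m=9
  n=40, y=31, m=9
  n=40, y=9, m=9

Final answer: 9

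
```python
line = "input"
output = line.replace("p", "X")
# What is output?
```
Trace:
  line='input'
  line='input', output='inXut'

Final answer: 'inXut'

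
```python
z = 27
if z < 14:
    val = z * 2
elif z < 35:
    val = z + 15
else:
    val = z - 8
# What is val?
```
Trace:
  z=27
  z=27, val=42

Final answer: 42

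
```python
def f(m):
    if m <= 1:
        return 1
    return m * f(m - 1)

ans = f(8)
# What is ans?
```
Call trace:
f(m=8)
  f(m=7)
    f(m=6)
      f(m=5)
        f(m=4)
          f(m=3)
            f(m=2)
              f(m=1)
              -> return 1
            -> return 2
          -> return 6
        -> return 24
      -> return 120
    -> return 720
  -> return 5040
-> return 40320

Final answer: 40320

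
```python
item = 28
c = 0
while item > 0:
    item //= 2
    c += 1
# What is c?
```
Trace:
  item=28
  item=28, c=0
  item=14, c=1
  item=7, c=2
  item=3, c=3
  item=1, c=4
  item=0, c=5

Final answer: 5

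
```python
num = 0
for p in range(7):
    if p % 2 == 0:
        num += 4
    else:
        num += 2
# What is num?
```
Trace:
  num=0
  num=4, p=0
  num=6, p=1
  num=10, p=2
  num=12, p=3
  num=16, p=4
  num=18, p=5
  num=22, p=6

Final answer: 22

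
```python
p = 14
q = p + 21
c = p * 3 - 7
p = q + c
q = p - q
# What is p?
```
Trace:
  p=14
  p=14, q=35
  p=14, q=35, c=35
  p=70, q=35, c=35
  p=70, q=35, c=35

Final answer: 70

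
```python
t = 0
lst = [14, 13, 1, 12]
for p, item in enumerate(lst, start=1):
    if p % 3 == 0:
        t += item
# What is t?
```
Trace:
  t=0
  t=0, p=1, item=14
  t=0, p=2, item=13
  t=1, p=3, item=1
  t=1, p=4, item=12

Final answer: 1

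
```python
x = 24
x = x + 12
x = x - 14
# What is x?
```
Trace:
  x=24
  x=36
  x=22

Final answer: 22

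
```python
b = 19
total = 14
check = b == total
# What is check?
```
Trace:
  b=19
  b=19, total=14
  b=19, total=14, check=False

Final answer: False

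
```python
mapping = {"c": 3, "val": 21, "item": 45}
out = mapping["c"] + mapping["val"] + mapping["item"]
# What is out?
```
Trace:
  mapping={'c': 3, 'val': 21, 'item': 45}
  mapping={'c': 3, 'val': 21, 'item': 45}, out=69

Final answer: 69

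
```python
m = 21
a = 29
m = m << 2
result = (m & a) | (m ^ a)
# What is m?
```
Trace:
  m=21
  m=21, a=29
  m=84, a=29
  m=84, a=29, result=93

Final answer: 84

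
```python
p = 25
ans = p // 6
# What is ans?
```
Trace:
  p=25
  p=25, ans=4

Final answer: 4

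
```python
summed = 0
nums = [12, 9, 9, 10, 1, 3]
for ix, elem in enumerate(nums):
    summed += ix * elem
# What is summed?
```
Trace:
  summed=0
  summed=0, ix=0, elem=12
  summed=9, ix=1, elem=9
  summed=27, ix=2, elem=9
  summed=57, ix=3, elem=10
  summed=61, ix=4, elem=1
  summed=76, ix=5, elem=3

Final answer: 76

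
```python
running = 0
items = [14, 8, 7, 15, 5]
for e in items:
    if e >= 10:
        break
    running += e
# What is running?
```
Trace:
  running=0
  running=0, e=14

Final answer: 0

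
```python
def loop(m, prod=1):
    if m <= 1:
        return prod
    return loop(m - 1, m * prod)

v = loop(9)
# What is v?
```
Call trace:
loop(m=9, prod=1)
  loop(m=8, prod=9)
    loop(m=7, prod=72)
      loop(m=6, prod=504)
        loop(m=5, prod=3024)
          loop(m=4, prod=15120)
            loop(m=3, prod=60480)
              loop(m=2, prod=181440)
                loop(m=1, prod=362880)
                -> return 362880
              -> return 362880
            -> return 362880
          -> return 362880
        -> return 362880
      -> return 362880
    -> return 362880
  -> return 362880
-> return 362880

Final answer: 362880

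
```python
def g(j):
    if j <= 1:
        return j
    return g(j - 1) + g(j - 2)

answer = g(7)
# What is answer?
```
Call trace (a repeated sub-call is expanded the first time; later identical calls just restate its return value):
g(j=7)
  g(j=6)
    g(j=5)
      g(j=4)
        g(j=3)
          g(j=2)
            g(j=1)
            -> return 1
            g(j=0)
            -> return 0
          -> return 1
          g(j=1)
          -> return 1
        -> return 2
        g(j=2) -> return 1  (same call as traced above)
      -> return 3
      g(j=3) -> return 2  (same call as traced above)
    -> return 5
    g(j=4) -> return 3  (same call as traced above)
  -> return 8
  g(j=5) -> return 5  (same call as traced above)
-> return 13

Final answer: 13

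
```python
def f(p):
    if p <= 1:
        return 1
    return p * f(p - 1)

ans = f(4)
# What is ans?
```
Call trace:
f(p=4)
  f(p=3)
    f(p=2)
      f(p=1)
      -> return 1
    -> return 2
  -> return 6
-> return 24

Final answer: 24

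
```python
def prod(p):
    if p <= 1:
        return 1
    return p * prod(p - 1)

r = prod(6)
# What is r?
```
Call trace:
prod(p=6)
  prod(p=5)
    prod(p=4)
      prod(p=3)
        prod(p=2)
          prod(p=1)
          -> return 1
        -> return 2
      -> return 6
    -> return 24
  -> return 120
-> return 720

Final answer: 720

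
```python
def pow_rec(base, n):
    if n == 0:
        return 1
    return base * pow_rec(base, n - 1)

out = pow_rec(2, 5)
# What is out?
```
Call trace:
pow_rec(base=2, n=5)
  pow_rec(base=2, n=4)
    pow_rec(base=2, n=3)
      pow_rec(base=2, n=2)
        pow_rec(base=2, n=1)
          pow_rec(base=2, n=0)
          -> return 1
        -> return 2
      -> return 4
    -> return 8
  -> return 16
-> return 32

Final answer: 32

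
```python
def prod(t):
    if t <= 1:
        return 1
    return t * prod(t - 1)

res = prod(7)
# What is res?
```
Call trace:
prod(t=7)
  prod(t=6)
    prod(t=5)
      prod(t=4)
        prod(t=3)
          prod(t=2)
            prod(t=1)
            -> return 1
          -> return 2
        -> return 6
      -> return 24
    -> return 120
  -> return 720
-> return 5040

Final answer: 5040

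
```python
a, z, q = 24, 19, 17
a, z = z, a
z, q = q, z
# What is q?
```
Trace:
  a=24, z=19, q=17
  a=19, z=24, q=17
  a=19, z=17, q=24

Final answer: 24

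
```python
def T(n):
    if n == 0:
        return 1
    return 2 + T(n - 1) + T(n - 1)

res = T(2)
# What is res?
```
Call trace (a repeated sub-call is expanded the first time; later identical calls just restate its return value):
T(n=2)
  T(n=1)
    T(n=0)
    -> return 1
    T(n=0)
    -> return 1
  -> return 4
  T(n=1) -> return 4  (same call as traced above)
-> return 10

Final answer: 10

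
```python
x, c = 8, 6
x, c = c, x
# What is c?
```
Trace:
  x=8, c=6
  x=6, c=8

Final answer: 8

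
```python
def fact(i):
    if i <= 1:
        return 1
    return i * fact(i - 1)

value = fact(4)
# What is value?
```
Call trace:
fact(i=4)
  fact(i=3)
    fact(i=2)
      fact(i=1)
      -> return 1
    -> return 2
  -> return 6
-> return 24

Final answer: 24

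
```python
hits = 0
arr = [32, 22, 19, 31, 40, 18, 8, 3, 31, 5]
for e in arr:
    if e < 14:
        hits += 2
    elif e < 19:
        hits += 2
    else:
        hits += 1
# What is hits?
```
Trace:
  hits=0
  hits=1, e=32
  hits=2, e=22
  hits=3, e=19
  hits=4, e=31
  hits=5, e=40
  hits=7, e=18
  hits=9, e=8
  hits=11, e=3
  hits=12, e=31
  hits=14, e=5

Final answer: 14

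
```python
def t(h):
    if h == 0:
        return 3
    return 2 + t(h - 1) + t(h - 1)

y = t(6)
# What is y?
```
Call trace (a repeated sub-call is expanded the first time; later identical calls just restate its return value):
t(h=6)
  t(h=5)
    t(h=4)
      t(h=3)
        t(h=2)
          t(h=1)
            t(h=0)
            -> return 3
            t(h=0)
            -> return 3
          -> return 8
          t(h=1) -> return 8  (same call as traced above)
        -> return 18
        t(h=2) -> return 18  (same call as traced above)
      -> return 38
      t(h=3) -> return 38  (same call as traced above)
    -> return 78
    t(h=4) -> return 78  (same call as traced above)
  -> return 158
  t(h=5) -> return 158  (same call as traced above)
-> return 318

Final answer: 318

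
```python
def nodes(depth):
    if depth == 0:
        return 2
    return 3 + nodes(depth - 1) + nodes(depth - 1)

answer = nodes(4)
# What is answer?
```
Call trace (a repeated sub-call is expanded the first time; later identical calls just restate its return value):
nodes(depth=4)
  nodes(depth=3)
    nodes(depth=2)
      nodes(depth=1)
        nodes(depth=0)
        -> return 2
        nodes(depth=0)
        -> return 2
      -> return 7
      nodes(depth=1) -> return 7  (same call as traced above)
    -> return 17
    nodes(depth=2) -> return 17  (same call as traced above)
  -> return 37
  nodes(depth=3) -> return 37  (same call as traced above)
-> return 77

Final answer: 77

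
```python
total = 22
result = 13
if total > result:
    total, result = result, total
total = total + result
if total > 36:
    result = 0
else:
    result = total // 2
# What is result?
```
Trace:
  total=22
  total=22, result=13
  total=13, result=22
  total=35, result=22
  total=35, result=17

Final answer: 17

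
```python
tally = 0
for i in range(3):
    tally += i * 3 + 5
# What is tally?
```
Trace:
  tally=0
  tally=5, i=0
  tally=13, i=1
  tally=24, i=2

Final answer: 24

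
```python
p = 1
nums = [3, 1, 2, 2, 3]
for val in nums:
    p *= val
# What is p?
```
Trace:
  p=1
  p=3, val=3
  p=3, val=1
  p=6, val=2
  p=12, val=2
  p=36, val=3

Final answer: 36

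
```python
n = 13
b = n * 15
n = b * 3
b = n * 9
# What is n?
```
Trace:
  n=13
  n=13, b=195
  n=585, b=195
  n=585, b=5265

Final answer: 585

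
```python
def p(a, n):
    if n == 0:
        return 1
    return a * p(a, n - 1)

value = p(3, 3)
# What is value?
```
Call trace:
p(a=3, n=3)
  p(a=3, n=2)
    p(a=3, n=1)
      p(a=3, n=0)
      -> return 1
    -> return 3
  -> return 9
-> return 27

Final answer: 27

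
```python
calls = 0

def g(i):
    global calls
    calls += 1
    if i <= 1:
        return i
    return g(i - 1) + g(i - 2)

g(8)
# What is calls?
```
Call trace (a repeated sub-call is expanded the first time; later identical calls just restate its return value):
g(i=8)
  g(i=7)
    g(i=6)
      g(i=5)
        g(i=4)
          g(i=3)
            g(i=2)
              g(i=1)
              -> return 1
              g(i=0)
              -> return 0
            -> return 1
            g(i=1)
            -> return 1
          -> return 2
          g(i=2) -> return 1  (same call as traced above)
        -> return 3
        g(i=3) -> return 2  (same call as traced above)
      -> return 5
      g(i=4) -> return 3  (same call as traced above)
    -> return 8
    g(i=5) -> return 5  (same call as traced above)
  -> return 13
  g(i=6) -> return 8  (same call as traced above)
-> return 21

calls is incremented once per call, so count the calls in each subtree. Let C(i) = number of calls made by g(i).
C(0) = C(1) = 1 (base case, no recursion); C(i) = 1 + C(i - 1) + C(i - 2) otherwise.
C(2) = 1 + C(1) + C(0) = 1 + 1 + 1 = 3
C(3) = 1 + C(2) + C(1) = 1 + 3 + 1 = 5
C(4) = 1 + C(3) + C(2) = 1 + 5 + 3 = 9
C(5) = 1 + C(4) + C(3) = 1 + 9 + 5 = 15
C(6) = 1 + C(5) + C(4) = 1 + 15 + 9 = 25
C(7) = 1 + C(6) + C(5) = 1 + 25 + 15 = 41
C(8) = 1 + C(7) + C(6) = 1 + 41 + 25 = 67
calls = C(8) = 67

Final answer: 67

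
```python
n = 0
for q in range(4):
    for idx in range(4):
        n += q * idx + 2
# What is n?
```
Trace:
  n=0
  n=2, q=0, idx=0
  n=4, q=0, idx=1
  n=6, q=0, idx=2
  n=8, q=0, idx=3
  n=10, q=1, idx=0
  n=13, q=1, idx=1
  n=17, q=1, idx=2
  n=22, q=1, idx=3
  n=24, q=2, idx=0
  n=28, q=2, idx=1
  n=34, q=2, idx=2
  n=42, q=2, idx=3
  n=44, q=3, idx=0
  n=49, q=3, idx=1
  n=57, q=3, idx=2
  n=68, q=3, idx=3

Final answer: 68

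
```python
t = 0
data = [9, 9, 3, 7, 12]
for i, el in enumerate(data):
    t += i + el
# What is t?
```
Trace:
  t=0
  t=9, i=0, el=9
  t=19, i=1, el=9
  t=24, i=2, el=3
  t=34, i=3, el=7
  t=50, i=4, el=12

Final answer: 50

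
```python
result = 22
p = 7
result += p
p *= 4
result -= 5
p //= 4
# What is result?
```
Trace:
  result=22
  result=22, p=7
  result=29, p=7
  result=29, p=28
  result=24, p=28
  result=24, p=7

Final answer: 24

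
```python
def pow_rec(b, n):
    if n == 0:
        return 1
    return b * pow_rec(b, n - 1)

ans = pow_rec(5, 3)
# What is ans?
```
Call trace:
pow_rec(b=5, n=3)
  pow_rec(b=5, n=2)
    pow_rec(b=5, n=1)
      pow_rec(b=5, n=0)
      -> return 1
    -> return 5
  -> return 25
-> return 125

Final answer: 125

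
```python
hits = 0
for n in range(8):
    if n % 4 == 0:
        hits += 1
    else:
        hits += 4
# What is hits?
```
Trace:
  hits=0
  hits=1, n=0
  hits=5, n=1
  hits=9, n=2
  hits=13, n=3
  hits=14, n=4
  hits=18, n=5
  hits=22, n=6
  hits=26, n=7

Final answer: 26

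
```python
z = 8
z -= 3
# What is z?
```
Trace:
  z=8
  z=5

Final answer: 5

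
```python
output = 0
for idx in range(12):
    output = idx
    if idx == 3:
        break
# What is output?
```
Trace:
  output=0
  output=0, idx=0
  output=1, idx=1
  output=2, idx=2
  output=3, idx=3

Final answer: 3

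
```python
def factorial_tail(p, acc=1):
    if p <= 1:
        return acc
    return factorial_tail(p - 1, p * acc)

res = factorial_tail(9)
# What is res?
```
Call trace:
factorial_tail(p=9, acc=1)
  factorial_tail(p=8, acc=9)
    factorial_tail(p=7, acc=72)
      factorial_tail(p=6, acc=504)
        factorial_tail(p=5, acc=3024)
          factorial_tail(p=4, acc=15120)
            factorial_tail(p=3, acc=60480)
              factorial_tail(p=2, acc=181440)
                factorial_tail(p=1, acc=362880)
                -> return 362880
              -> return 362880
            -> return 362880
          -> return 362880
        -> return 362880
      -> return 362880
    -> return 362880
  -> return 362880
-> return 362880

Final answer: 362880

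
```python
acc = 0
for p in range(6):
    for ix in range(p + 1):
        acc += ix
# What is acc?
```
Trace:
  acc=0
  acc=0, p=0, ix=0
  acc=0, p=1, ix=0
  acc=1, p=1, ix=1
  acc=1, p=2, ix=0
  acc=2, p=2, ix=1
  acc=4, p=2, ix=2
  acc=4, p=3, ix=0
  acc=5, p=3, ix=1
  acc=7, p=3, ix=2
  acc=10, p=3, ix=3
  acc=10, p=4, ix=0
  acc=11, p=4, ix=1
  acc=13, p=4, ix=2
  acc=16, p=4, ix=3
  acc=20, p=4, ix=4
  acc=20, p=5, ix=0
  acc=21, p=5, ix=1
  acc=23, p=5, ix=2
  acc=26, p=5, ix=3
  acc=30, p=5, ix=4
  acc=35, p=5, ix=5

Final answer: 35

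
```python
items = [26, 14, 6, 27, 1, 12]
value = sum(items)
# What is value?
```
Trace:
  items=[26, 14, 6, 27, 1, 12]
  items=[26, 14, 6, 27, 1, 12], value=86

Final answer: 86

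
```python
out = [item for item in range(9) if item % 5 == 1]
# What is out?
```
Trace:
  item=0
  item=1
  item=2
  item=3
  item=4
  item=5
  item=6
  item=7
  item=8
  out=[1, 6]

Final answer: [1, 6]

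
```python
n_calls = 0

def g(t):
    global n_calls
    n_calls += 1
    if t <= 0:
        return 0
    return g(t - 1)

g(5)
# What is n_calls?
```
Call trace:
g(t=5)
  g(t=4)
    g(t=3)
      g(t=2)
        g(t=1)
          g(t=0)
          -> return 0
        -> return 0
      -> return 0
    -> return 0
  -> return 0
-> return 0

n_calls is incremented once per call. g is entered once for each t = 5, 4, 3, 2, 1, 0 (the t <= 0 call returns without recursing), i.e. 5 + 1 calls.
n_calls = 6

Final answer: 6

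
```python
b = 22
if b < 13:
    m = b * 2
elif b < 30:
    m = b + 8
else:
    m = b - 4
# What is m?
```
Trace:
  b=22
  b=22, m=30

Final answer: 30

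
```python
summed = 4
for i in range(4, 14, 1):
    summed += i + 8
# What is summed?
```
Trace:
  summed=4
  summed=16, i=4
  summed=29, i=5
  summed=43, i=6
  summed=58, i=7
  summed=74, i=8
  summed=91, i=9
  summed=109, i=10
  summed=128, i=11
  summed=148, i=12
  summed=169, i=13

Final answer: 169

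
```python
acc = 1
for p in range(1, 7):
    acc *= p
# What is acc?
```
Trace:
  acc=1
  acc=1, p=1
  acc=2, p=2
  acc=6, p=3
  acc=24, p=4
  acc=120, p=5
  acc=720, p=6

Final answer: 720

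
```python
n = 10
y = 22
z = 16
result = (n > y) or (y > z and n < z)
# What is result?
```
Trace:
  n=10
  n=10, y=22
  n=10, y=22, z=16
  n=10, y=22, z=16, result=True

Final answer: True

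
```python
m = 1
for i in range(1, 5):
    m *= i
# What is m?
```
Trace:
  m=1
  m=1, i=1
  m=2, i=2
  m=6, i=3
  m=24, i=4

Final answer: 24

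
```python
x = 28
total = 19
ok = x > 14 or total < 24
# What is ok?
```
Trace:
  x=28
  x=28, total=19
  x=28, total=19, ok=True

Final answer: True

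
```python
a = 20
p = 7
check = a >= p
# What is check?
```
Trace:
  a=20
  a=20, p=7
  a=20, p=7, check=True

Final answer: True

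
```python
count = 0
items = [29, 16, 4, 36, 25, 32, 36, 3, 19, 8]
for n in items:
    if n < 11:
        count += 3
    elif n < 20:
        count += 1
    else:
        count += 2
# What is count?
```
Trace:
  count=0
  count=2, n=29
  count=3, n=16
  count=6, n=4
  count=8, n=36
  count=10, n=25
  count=12, n=32
  count=14, n=36
  count=17, n=3
  count=18, n=19
  count=21, n=8

Final answer: 21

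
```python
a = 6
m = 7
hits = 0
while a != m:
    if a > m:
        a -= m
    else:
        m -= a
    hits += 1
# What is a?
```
Trace:
  a=6
  a=6, m=7
  a=6, m=7, hits=0
  a=6, m=1, hits=1
  a=5, m=1, hits=2
  a=4, m=1, hits=3
  a=3, m=1, hits=4
  a=2, m=1, hits=5
  a=1, m=1, hits=6

Final answer: 1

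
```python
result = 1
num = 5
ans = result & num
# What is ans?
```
Trace:
  result=1
  result=1, num=5
  result=1, num=5, ans=1

Final answer: 1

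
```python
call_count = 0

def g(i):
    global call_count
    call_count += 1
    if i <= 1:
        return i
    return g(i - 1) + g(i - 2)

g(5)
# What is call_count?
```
Call trace (a repeated sub-call is expanded the first time; later identical calls just restate its return value):
g(i=5)
  g(i=4)
    g(i=3)
      g(i=2)
        g(i=1)
        -> return 1
        g(i=0)
        -> return 0
      -> return 1
      g(i=1)
      -> return 1
    -> return 2
    g(i=2) -> return 1  (same call as traced above)
  -> return 3
  g(i=3) -> return 2  (same call as traced above)
-> return 5

call_count is incremented once per call, so count the calls in each subtree. Let C(i) = number of calls made by g(i).
C(0) = C(1) = 1 (base case, no recursion); C(i) = 1 + C(i - 1) + C(i - 2) otherwise.
C(2) = 1 + C(1) + C(0) = 1 + 1 + 1 = 3
C(3) = 1 + C(2) + C(1) = 1 + 3 + 1 = 5
C(4) = 1 + C(3) + C(2) = 1 + 5 + 3 = 9
C(5) = 1 + C(4) + C(3) = 1 + 9 + 5 = 15
call_count = C(5) = 15

Final answer: 15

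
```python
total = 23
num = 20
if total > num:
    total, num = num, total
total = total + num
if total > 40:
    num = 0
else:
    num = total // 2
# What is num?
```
Trace:
  total=23
  total=23, num=20
  total=20, num=23
  total=43, num=23
  total=43, num=0

Final answer: 0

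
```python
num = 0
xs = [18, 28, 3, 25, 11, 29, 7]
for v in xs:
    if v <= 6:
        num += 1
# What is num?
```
Trace:
  num=0
  num=0, v=18
  num=0, v=28
  num=1, v=3
  num=1, v=25
  num=1, v=11
  num=1, v=29
  num=1, v=7

Final answer: 1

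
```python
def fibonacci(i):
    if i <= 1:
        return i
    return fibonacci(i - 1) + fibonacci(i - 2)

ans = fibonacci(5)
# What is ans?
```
Call trace (a repeated sub-call is expanded the first time; later identical calls just restate its return value):
fibonacci(i=5)
  fibonacci(i=4)
    fibonacci(i=3)
      fibonacci(i=2)
        fibonacci(i=1)
        -> return 1
        fibonacci(i=0)
        -> return 0
      -> return 1
      fibonacci(i=1)
      -> return 1
    -> return 2
    fibonacci(i=2) -> return 1  (same call as traced above)
  -> return 3
  fibonacci(i=3) -> return 2  (same call as traced above)
-> return 5

Final answer: 5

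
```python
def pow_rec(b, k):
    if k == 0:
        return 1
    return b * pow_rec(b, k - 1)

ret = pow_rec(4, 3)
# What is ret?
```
Call trace:
pow_rec(b=4, k=3)
  pow_rec(b=4, k=2)
    pow_rec(b=4, k=1)
      pow_rec(b=4, k=0)
      -> return 1
    -> return 4
  -> return 16
-> return 64

Final answer: 64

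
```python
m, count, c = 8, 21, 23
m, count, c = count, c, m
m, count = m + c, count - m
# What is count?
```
Trace:
  m=8, count=21, c=23
  m=21, count=23, c=8
  m=29, count=2, c=8

Final answer: 2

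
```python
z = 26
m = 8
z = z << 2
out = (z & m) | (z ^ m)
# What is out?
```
Trace:
  z=26
  z=26, m=8
  z=104, m=8
  z=104, m=8, out=104

Final answer: 104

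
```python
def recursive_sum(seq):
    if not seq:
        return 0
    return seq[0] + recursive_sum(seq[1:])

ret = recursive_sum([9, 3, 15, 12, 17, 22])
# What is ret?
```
Call trace:
recursive_sum(seq=[9, 3, 15, 12, 17, 22])
  recursive_sum(seq=[3, 15, 12, 17, 22])
    recursive_sum(seq=[15, 12, 17, 22])
      recursive_sum(seq=[12, 17, 22])
        recursive_sum(seq=[17, 22])
          recursive_sum(seq=[22])
            recursive_sum(seq=[])
            -> return 0
          -> return 22
        -> return 39
      -> return 51
    -> return 66
  -> return 69
-> return 78

Final answer: 78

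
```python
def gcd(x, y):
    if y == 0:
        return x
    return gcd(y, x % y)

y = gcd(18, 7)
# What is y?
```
Call trace:
gcd(x=18, y=7)
  gcd(x=7, y=4)
    gcd(x=4, y=3)
      gcd(x=3, y=1)
        gcd(x=1, y=0)
        -> return 1
      -> return 1
    -> return 1
  -> return 1
-> return 1

Final answer: 1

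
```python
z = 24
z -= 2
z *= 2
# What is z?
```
Trace:
  z=24
  z=22
  z=44

Final answer: 44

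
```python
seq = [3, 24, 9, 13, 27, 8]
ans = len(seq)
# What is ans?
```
Trace:
  seq=[3, 24, 9, 13, 27, 8]
  seq=[3, 24, 9, 13, 27, 8], ans=6

Final answer: 6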